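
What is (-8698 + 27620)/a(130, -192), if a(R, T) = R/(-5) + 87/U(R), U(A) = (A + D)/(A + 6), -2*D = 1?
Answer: 2450399/8465 ≈ 289.47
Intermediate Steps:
D = -½ (D = -½*1 = -½ ≈ -0.50000)
U(A) = (-½ + A)/(6 + A) (U(A) = (A - ½)/(A + 6) = (-½ + A)/(6 + A))
a(R, T) = -R/5 + 87*(6 + R)/(-½ + R) (a(R, T) = R/(-5) + 87/(((-½ + R)/(6 + R))) = R*(-⅕) + 87*((6 + R)/(-½ + R)) = -R/5 + 87*(6 + R)/(-½ + R))
(-8698 + 27620)/a(130, -192) = (-8698 + 27620)/(((5220 - 2*130² + 871*130)/(5*(-1 + 2*130)))) = 18922/(((5220 - 2*16900 + 113230)/(5*(-1 + 260)))) = 18922/(((⅕)*(5220 - 33800 + 113230)/259)) = 18922/(((⅕)*(1/259)*84650)) = 18922/(16930/259) = 18922*(259/16930) = 2450399/8465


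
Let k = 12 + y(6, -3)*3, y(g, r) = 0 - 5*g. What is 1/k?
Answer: -1/78 ≈ -0.012821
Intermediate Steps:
y(g, r) = -5*g
k = -78 (k = 12 - 5*6*3 = 12 - 30*3 = 12 - 90 = -78)
1/k = 1/(-78) = -1/78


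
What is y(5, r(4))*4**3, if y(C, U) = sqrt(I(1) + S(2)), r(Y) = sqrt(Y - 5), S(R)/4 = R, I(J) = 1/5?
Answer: 64*sqrt(205)/5 ≈ 183.27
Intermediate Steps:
I(J) = 1/5
S(R) = 4*R
r(Y) = sqrt(-5 + Y)
y(C, U) = sqrt(205)/5 (y(C, U) = sqrt(1/5 + 4*2) = sqrt(1/5 + 8) = sqrt(41/5) = sqrt(205)/5)
y(5, r(4))*4**3 = (sqrt(205)/5)*4**3 = (sqrt(205)/5)*64 = 64*sqrt(205)/5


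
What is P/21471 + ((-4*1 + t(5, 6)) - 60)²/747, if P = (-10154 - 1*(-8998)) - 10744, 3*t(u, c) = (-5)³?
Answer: 40737169/2830383 ≈ 14.393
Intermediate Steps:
t(u, c) = -125/3 (t(u, c) = (⅓)*(-5)³ = (⅓)*(-125) = -125/3)
P = -11900 (P = (-10154 + 8998) - 10744 = -1156 - 10744 = -11900)
P/21471 + ((-4*1 + t(5, 6)) - 60)²/747 = -11900/21471 + ((-4*1 - 125/3) - 60)²/747 = -11900*1/21471 + ((-4 - 125/3) - 60)²*(1/747) = -700/1263 + (-137/3 - 60)²*(1/747) = -700/1263 + (-317/3)²*(1/747) = -700/1263 + (100489/9)*(1/747) = -700/1263 + 100489/6723 = 40737169/2830383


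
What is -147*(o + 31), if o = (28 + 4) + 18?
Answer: -11907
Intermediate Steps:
o = 50 (o = 32 + 18 = 50)
-147*(o + 31) = -147*(50 + 31) = -147*81 = -11907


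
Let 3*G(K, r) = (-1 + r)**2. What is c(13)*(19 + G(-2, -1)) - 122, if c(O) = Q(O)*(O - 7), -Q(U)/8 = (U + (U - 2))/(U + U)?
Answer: -13298/13 ≈ -1022.9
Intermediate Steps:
Q(U) = -4*(-2 + 2*U)/U (Q(U) = -8*(U + (U - 2))/(U + U) = -8*(U + (-2 + U))/(2*U) = -8*(-2 + 2*U)*1/(2*U) = -4*(-2 + 2*U)/U)
G(K, r) = (-1 + r)**2/3
c(O) = (-8 + 8/O)*(-7 + O) (c(O) = (-8 + 8/O)*(O - 7) = (-8 + 8/O)*(-7 + O))
c(13)*(19 + G(-2, -1)) - 122 = (64 - 56/13 - 8*13)*(19 + (-1 - 1)**2/3) - 122 = (64 - 56*1/13 - 104)*(19 + (1/3)*(-2)**2) - 122 = (64 - 56/13 - 104)*(19 + (1/3)*4) - 122 = -576*(19 + 4/3)/13 - 122 = -576/13*61/3 - 122 = -11712/13 - 122 = -13298/13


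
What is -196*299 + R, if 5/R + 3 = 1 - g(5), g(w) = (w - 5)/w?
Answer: -117213/2 ≈ -58607.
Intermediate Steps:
g(w) = (-5 + w)/w
R = -5/2 (R = 5/(-3 + (1 - (-5 + 5)/5)) = 5/(-3 + (1 - 0/5)) = 5/(-3 + (1 - 1*0)) = 5/(-3 + (1 + 0)) = 5/(-3 + 1) = 5/(-2) = 5*(-½) = -5/2 ≈ -2.5000)
-196*299 + R = -196*299 - 5/2 = -58604 - 5/2 = -117213/2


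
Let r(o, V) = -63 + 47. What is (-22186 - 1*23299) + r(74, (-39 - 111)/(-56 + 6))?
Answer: -45501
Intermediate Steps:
r(o, V) = -16
(-22186 - 1*23299) + r(74, (-39 - 111)/(-56 + 6)) = (-22186 - 1*23299) - 16 = (-22186 - 23299) - 16 = -45485 - 16 = -45501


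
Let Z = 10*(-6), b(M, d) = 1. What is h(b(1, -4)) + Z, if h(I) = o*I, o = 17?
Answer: -43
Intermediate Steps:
Z = -60
h(I) = 17*I
h(b(1, -4)) + Z = 17*1 - 60 = 17 - 60 = -43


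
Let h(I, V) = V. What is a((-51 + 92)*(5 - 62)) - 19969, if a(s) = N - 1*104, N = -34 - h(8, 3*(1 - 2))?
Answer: -20104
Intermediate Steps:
N = -31 (N = -34 - 3*(1 - 2) = -34 - 3*(-1) = -34 - 1*(-3) = -34 + 3 = -31)
a(s) = -135 (a(s) = -31 - 1*104 = -31 - 104 = -135)
a((-51 + 92)*(5 - 62)) - 19969 = -135 - 19969 = -20104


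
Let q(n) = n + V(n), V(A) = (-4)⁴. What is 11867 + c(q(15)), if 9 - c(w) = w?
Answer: 11605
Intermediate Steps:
V(A) = 256
q(n) = 256 + n (q(n) = n + 256 = 256 + n)
c(w) = 9 - w
11867 + c(q(15)) = 11867 + (9 - (256 + 15)) = 11867 + (9 - 1*271) = 11867 + (9 - 271) = 11867 - 262 = 11605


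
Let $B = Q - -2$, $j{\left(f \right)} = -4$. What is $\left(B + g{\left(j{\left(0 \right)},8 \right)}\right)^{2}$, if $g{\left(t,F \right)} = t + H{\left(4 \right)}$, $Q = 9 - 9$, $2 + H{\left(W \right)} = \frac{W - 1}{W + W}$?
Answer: $\frac{841}{64} \approx 13.141$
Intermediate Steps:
$H{\left(W \right)} = -2 + \frac{-1 + W}{2 W}$ ($H{\left(W \right)} = -2 + \frac{W - 1}{W + W} = -2 + \frac{-1 + W}{2 W}$)
$Q = 0$
$g{\left(t,F \right)} = - \frac{13}{8} + t$ ($g{\left(t,F \right)} = t + \frac{-1 - 12}{2 \cdot 4} = t + \frac{1}{2} \cdot \frac{1}{4} \left(-1 - 12\right) = t + \frac{1}{2} \cdot \frac{1}{4} \left(-13\right) = t - \frac{13}{8} = - \frac{13}{8} + t$)
$B = 2$ ($B = 0 - -2 = 0 + 2 = 2$)
$\left(B + g{\left(j{\left(0 \right)},8 \right)}\right)^{2} = \left(2 - \frac{45}{8}\right)^{2} = \left(- \frac{29}{8}\right)^{2} = \frac{841}{64}$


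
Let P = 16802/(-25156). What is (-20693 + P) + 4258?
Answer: -206727831/12578 ≈ -16436.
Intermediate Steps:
P = -8401/12578 (P = 16802*(-1/25156) = -8401/12578 ≈ -0.66791)
(-20693 + P) + 4258 = (-20693 - 8401/12578) + 4258 = -260284955/12578 + 4258 = -206727831/12578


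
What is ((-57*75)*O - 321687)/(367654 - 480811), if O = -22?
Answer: 8431/4191 ≈ 2.0117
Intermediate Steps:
((-57*75)*O - 321687)/(367654 - 480811) = (-57*75*(-22) - 321687)/(367654 - 480811) = (-4275*(-22) - 321687)/(-113157) = (94050 - 321687)*(-1/113157) = -227637*(-1/113157) = 8431/4191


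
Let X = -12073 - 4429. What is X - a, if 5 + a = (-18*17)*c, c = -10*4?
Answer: -28737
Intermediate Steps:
c = -40
X = -16502
a = 12235 (a = -5 - 18*17*(-40) = -5 - 306*(-40) = -5 + 12240 = 12235)
X - a = -16502 - 1*12235 = -16502 - 12235 = -28737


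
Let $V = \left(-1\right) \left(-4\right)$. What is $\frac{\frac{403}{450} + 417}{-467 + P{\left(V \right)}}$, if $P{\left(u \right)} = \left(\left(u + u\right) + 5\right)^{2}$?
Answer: $- \frac{188053}{134100} \approx -1.4023$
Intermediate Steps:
$V = 4$
$P{\left(u \right)} = \left(5 + 2 u\right)^{2}$ ($P{\left(u \right)} = \left(2 u + 5\right)^{2} = \left(5 + 2 u\right)^{2}$)
$\frac{\frac{403}{450} + 417}{-467 + P{\left(V \right)}} = \frac{\frac{403}{450} + 417}{-467 + \left(5 + 2 \cdot 4\right)^{2}} = \frac{403 \cdot \frac{1}{450} + 417}{-467 + \left(5 + 8\right)^{2}} = \frac{\frac{403}{450} + 417}{-467 + 13^{2}} = \frac{188053}{450 \left(-467 + 169\right)} = \frac{188053}{450 \left(-298\right)} = \frac{188053}{450} \left(- \frac{1}{298}\right) = - \frac{188053}{134100}$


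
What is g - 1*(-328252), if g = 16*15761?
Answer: 580428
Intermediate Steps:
g = 252176
g - 1*(-328252) = 252176 - 1*(-328252) = 252176 + 328252 = 580428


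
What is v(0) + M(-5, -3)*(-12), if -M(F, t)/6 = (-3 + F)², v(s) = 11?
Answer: 4619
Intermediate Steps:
M(F, t) = -6*(-3 + F)²
v(0) + M(-5, -3)*(-12) = 11 - 6*(-3 - 5)²*(-12) = 11 - 6*(-8)²*(-12) = 11 - 6*64*(-12) = 11 - 384*(-12) = 11 + 4608 = 4619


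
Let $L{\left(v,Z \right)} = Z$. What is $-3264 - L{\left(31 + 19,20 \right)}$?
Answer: $-3284$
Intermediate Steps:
$-3264 - L{\left(31 + 19,20 \right)} = -3264 - 20 = -3284$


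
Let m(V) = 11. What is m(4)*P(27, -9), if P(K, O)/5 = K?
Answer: 1485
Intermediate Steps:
P(K, O) = 5*K
m(4)*P(27, -9) = 11*(5*27) = 11*135 = 1485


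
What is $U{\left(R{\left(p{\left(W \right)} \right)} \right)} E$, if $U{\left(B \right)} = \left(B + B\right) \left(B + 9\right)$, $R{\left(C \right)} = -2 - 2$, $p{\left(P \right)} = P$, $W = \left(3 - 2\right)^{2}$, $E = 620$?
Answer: $-24800$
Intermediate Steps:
$W = 1$ ($W = 1^{2} = 1$)
$R{\left(C \right)} = -4$ ($R{\left(C \right)} = -2 - 2 = -4$)
$U{\left(B \right)} = 2 B \left(9 + B\right)$
$U{\left(R{\left(p{\left(W \right)} \right)} \right)} E = 2 \left(-4\right) \left(9 - 4\right) 620 = 2 \left(-4\right) 5 \cdot 620 = \left(-40\right) 620 = -24800$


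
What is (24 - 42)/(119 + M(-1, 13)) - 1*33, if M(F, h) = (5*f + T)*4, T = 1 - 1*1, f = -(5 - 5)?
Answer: -3945/119 ≈ -33.151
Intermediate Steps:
f = 0 (f = -1*0 = 0)
T = 0 (T = 1 - 1 = 0)
M(F, h) = 0 (M(F, h) = (5*0 + 0)*4 = (0 + 0)*4 = 0*4 = 0)
(24 - 42)/(119 + M(-1, 13)) - 1*33 = (24 - 42)/(119 + 0) - 1*33 = -18/119 - 33 = -3945/119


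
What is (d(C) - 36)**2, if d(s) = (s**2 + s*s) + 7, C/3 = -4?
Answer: 67081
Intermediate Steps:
C = -12 (C = 3*(-4) = -12)
d(s) = 7 + 2*s**2 (d(s) = (s**2 + s**2) + 7 = 2*s**2 + 7 = 7 + 2*s**2)
(d(C) - 36)**2 = ((7 + 2*(-12)**2) - 36)**2 = ((7 + 2*144) - 36)**2 = ((7 + 288) - 36)**2 = (295 - 36)**2 = 259**2 = 67081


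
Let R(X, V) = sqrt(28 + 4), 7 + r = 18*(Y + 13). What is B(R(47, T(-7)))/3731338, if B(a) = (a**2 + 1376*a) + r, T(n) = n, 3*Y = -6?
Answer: 223/3731338 + 2752*sqrt(2)/1865669 ≈ 0.0021458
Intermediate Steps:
Y = -2 (Y = (1/3)*(-6) = -2)
r = 191 (r = -7 + 18*(-2 + 13) = -7 + 18*11 = -7 + 198 = 191)
R(X, V) = 4*sqrt(2) (R(X, V) = sqrt(32) = 4*sqrt(2))
B(a) = 191 + a**2 + 1376*a (B(a) = (a**2 + 1376*a) + 191 = 191 + a**2 + 1376*a)
B(R(47, T(-7)))/3731338 = (191 + (4*sqrt(2))**2 + 1376*(4*sqrt(2)))/3731338 = (191 + 32 + 5504*sqrt(2))*(1/3731338) = (223 + 5504*sqrt(2))*(1/3731338) = 223/3731338 + 2752*sqrt(2)/1865669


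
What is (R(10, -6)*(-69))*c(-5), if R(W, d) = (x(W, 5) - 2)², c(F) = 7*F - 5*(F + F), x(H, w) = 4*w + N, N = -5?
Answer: -174915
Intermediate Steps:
x(H, w) = -5 + 4*w (x(H, w) = 4*w - 5 = -5 + 4*w)
c(F) = -3*F (c(F) = 7*F - 10*F = -3*F)
R(W, d) = 169 (R(W, d) = ((-5 + 4*5) - 2)² = ((-5 + 20) - 2)² = (15 - 2)² = 13² = 169)
(R(10, -6)*(-69))*c(-5) = (169*(-69))*(-3*(-5)) = -11661*15 = -174915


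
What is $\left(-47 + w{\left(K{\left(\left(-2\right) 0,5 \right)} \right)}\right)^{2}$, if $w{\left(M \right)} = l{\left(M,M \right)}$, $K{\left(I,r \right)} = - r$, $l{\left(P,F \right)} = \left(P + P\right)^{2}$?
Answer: $2809$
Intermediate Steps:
$l{\left(P,F \right)} = 4 P^{2}$ ($l{\left(P,F \right)} = \left(2 P\right)^{2} = 4 P^{2}$)
$w{\left(M \right)} = 4 M^{2}$
$\left(-47 + w{\left(K{\left(\left(-2\right) 0,5 \right)} \right)}\right)^{2} = \left(-47 + 4 \left(\left(-1\right) 5\right)^{2}\right)^{2} = \left(-47 + 4 \left(-5\right)^{2}\right)^{2} = \left(-47 + 4 \cdot 25\right)^{2} = \left(-47 + 100\right)^{2} = 53^{2} = 2809$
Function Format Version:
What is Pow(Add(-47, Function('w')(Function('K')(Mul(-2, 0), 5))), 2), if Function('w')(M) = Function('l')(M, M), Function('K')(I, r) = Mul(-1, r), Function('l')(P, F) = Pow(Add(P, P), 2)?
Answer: 2809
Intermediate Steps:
Function('l')(P, F) = Mul(4, Pow(P, 2)) (Function('l')(P, F) = Pow(Mul(2, P), 2) = Mul(4, Pow(P, 2)))
Function('w')(M) = Mul(4, Pow(M, 2))
Pow(Add(-47, Function('w')(Function('K')(Mul(-2, 0), 5))), 2) = Pow(Add(-47, Mul(4, Pow(Mul(-1, 5), 2))), 2) = Pow(Add(-47, Mul(4, Pow(-5, 2))), 2) = Pow(Add(-47, Mul(4, 25)), 2) = Pow(Add(-47, 100), 2) = Pow(53, 2) = 2809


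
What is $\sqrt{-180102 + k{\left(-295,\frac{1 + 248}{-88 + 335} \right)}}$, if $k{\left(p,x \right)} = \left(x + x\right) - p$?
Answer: $\frac{i \sqrt{10969722257}}{247} \approx 424.03 i$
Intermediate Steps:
$k{\left(p,x \right)} = - p + 2 x$ ($k{\left(p,x \right)} = 2 x - p = - p + 2 x$)
$\sqrt{-180102 + k{\left(-295,\frac{1 + 248}{-88 + 335} \right)}} = \sqrt{-180102 + \left(\left(-1\right) \left(-295\right) + 2 \frac{1 + 248}{-88 + 335}\right)} = \sqrt{-180102 + \left(295 + 2 \cdot \frac{249}{247}\right)} = \sqrt{-180102 + \left(295 + \frac{498}{247}\right)} = \sqrt{-180102 + \frac{73363}{247}} = \sqrt{- \frac{44411831}{247}} = \frac{i \sqrt{10969722257}}{247}$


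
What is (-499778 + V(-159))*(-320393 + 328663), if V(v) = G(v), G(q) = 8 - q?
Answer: -4131782970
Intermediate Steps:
V(v) = 8 - v
(-499778 + V(-159))*(-320393 + 328663) = (-499778 + (8 - 1*(-159)))*(-320393 + 328663) = (-499778 + (8 + 159))*8270 = (-499778 + 167)*8270 = -499611*8270 = -4131782970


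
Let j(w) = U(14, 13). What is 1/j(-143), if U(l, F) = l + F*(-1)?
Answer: 1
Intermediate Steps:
U(l, F) = l - F
j(w) = 1 (j(w) = 14 - 1*13 = 14 - 13 = 1)
1/j(-143) = 1/1 = 1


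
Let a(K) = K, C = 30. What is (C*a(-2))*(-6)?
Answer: 360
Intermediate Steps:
(C*a(-2))*(-6) = (30*(-2))*(-6) = -60*(-6) = 360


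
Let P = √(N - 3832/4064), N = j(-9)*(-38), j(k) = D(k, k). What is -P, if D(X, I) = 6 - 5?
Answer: -I*√2512441/254 ≈ -6.2404*I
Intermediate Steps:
D(X, I) = 1
j(k) = 1
N = -38 (N = 1*(-38) = -38)
P = I*√2512441/254 (P = √(-38 - 3832/4064) = √(-38 - 3832*1/4064) = √(-38 - 479/508) = √(-19783/508) = I*√2512441/254 ≈ 6.2404*I)
-P = -I*√2512441/254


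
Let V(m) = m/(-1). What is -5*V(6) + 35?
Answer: 65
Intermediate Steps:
V(m) = -m (V(m) = m*(-1) = -m)
-5*V(6) + 35 = -(-5)*6 + 35 = -5*(-6) + 35 = 30 + 35 = 65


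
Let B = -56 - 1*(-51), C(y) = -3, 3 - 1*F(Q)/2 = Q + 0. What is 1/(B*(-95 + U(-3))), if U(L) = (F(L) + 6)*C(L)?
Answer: 1/745 ≈ 0.0013423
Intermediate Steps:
F(Q) = 6 - 2*Q (F(Q) = 6 - 2*(Q + 0) = 6 - 2*Q)
U(L) = -36 + 6*L (U(L) = ((6 - 2*L) + 6)*(-3) = (12 - 2*L)*(-3) = -36 + 6*L)
B = -5 (B = -56 + 51 = -5)
1/(B*(-95 + U(-3))) = 1/(-5*(-95 + (-36 + 6*(-3)))) = 1/(-5*(-95 + (-36 - 18))) = 1/(-5*(-95 - 54)) = 1/(-5*(-149)) = 1/745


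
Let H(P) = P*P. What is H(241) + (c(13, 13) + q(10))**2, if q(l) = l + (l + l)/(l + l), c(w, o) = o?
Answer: 58657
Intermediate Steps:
q(l) = 1 + l (q(l) = l + (2*l)/((2*l)) = l + (2*l)*(1/(2*l)) = l + 1 = 1 + l)
H(P) = P**2
H(241) + (c(13, 13) + q(10))**2 = 241**2 + (13 + (1 + 10))**2 = 58081 + (13 + 11)**2 = 58081 + 24**2 = 58081 + 576 = 58657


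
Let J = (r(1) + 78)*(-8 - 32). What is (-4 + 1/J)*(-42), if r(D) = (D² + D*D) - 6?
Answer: 248661/1480 ≈ 168.01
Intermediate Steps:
r(D) = -6 + 2*D² (r(D) = (D² + D²) - 6 = 2*D² - 6 = -6 + 2*D²)
J = -2960 (J = ((-6 + 2*1²) + 78)*(-8 - 32) = ((-6 + 2*1) + 78)*(-40) = ((-6 + 2) + 78)*(-40) = (-4 + 78)*(-40) = 74*(-40) = -2960)
(-4 + 1/J)*(-42) = (-4 + 1/(-2960))*(-42) = (-4 - 1/2960)*(-42) = -11841/2960*(-42) = 248661/1480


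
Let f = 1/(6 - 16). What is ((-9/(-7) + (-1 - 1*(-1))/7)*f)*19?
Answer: -171/70 ≈ -2.4429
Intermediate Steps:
f = -⅒ (f = 1/(-10) = -⅒ ≈ -0.10000)
((-9/(-7) + (-1 - 1*(-1))/7)*f)*19 = ((-9/(-7) + (-1 - 1*(-1))/7)*(-⅒))*19 = ((-9*(-⅐) + (-1 + 1)*(⅐))*(-⅒))*19 = ((9/7 + 0*(⅐))*(-⅒))*19 = ((9/7 + 0)*(-⅒))*19 = ((9/7)*(-⅒))*19 = -9/70*19 = -171/70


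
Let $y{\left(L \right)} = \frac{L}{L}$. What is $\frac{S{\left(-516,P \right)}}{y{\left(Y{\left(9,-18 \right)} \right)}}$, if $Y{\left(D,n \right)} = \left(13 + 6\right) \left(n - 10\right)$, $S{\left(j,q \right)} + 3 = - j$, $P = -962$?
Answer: $513$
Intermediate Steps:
$S{\left(j,q \right)} = -3 - j$
$Y{\left(D,n \right)} = -190 + 19 n$ ($Y{\left(D,n \right)} = 19 \left(-10 + n\right) = -190 + 19 n$)
$y{\left(L \right)} = 1$
$\frac{S{\left(-516,P \right)}}{y{\left(Y{\left(9,-18 \right)} \right)}} = \frac{-3 - -516}{1} = \left(-3 + 516\right) 1 = 513 \cdot 1 = 513$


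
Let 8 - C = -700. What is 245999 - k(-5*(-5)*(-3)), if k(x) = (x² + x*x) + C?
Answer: 234041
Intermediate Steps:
C = 708 (C = 8 - 1*(-700) = 8 + 700 = 708)
k(x) = 708 + 2*x² (k(x) = (x² + x*x) + 708 = (x² + x²) + 708 = 2*x² + 708 = 708 + 2*x²)
245999 - k(-5*(-5)*(-3)) = 245999 - (708 + 2*(-5*(-5)*(-3))²) = 245999 - (708 + 2*(25*(-3))²) = 245999 - (708 + 2*(-75)²) = 245999 - (708 + 2*5625) = 245999 - (708 + 11250) = 245999 - 1*11958 = 245999 - 11958 = 234041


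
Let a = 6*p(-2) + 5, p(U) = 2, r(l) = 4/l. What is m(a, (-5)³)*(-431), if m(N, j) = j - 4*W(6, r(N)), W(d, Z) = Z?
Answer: 922771/17 ≈ 54281.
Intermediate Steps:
a = 17 (a = 6*2 + 5 = 12 + 5 = 17)
m(N, j) = j - 16/N
m(a, (-5)³)*(-431) = ((-5)³ - 16/17)*(-431) = (-125 - 16*1/17)*(-431) = (-125 - 16/17)*(-431) = -2141/17*(-431) = 922771/17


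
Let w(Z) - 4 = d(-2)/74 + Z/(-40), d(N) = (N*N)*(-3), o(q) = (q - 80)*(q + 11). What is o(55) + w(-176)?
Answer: -303726/185 ≈ -1641.8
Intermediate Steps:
o(q) = (-80 + q)*(11 + q)
d(N) = -3*N² (d(N) = N²*(-3) = -3*N²)
w(Z) = 142/37 - Z/40 (w(Z) = 4 + (-3*(-2)²/74 + Z/(-40)) = 4 + (-3*4*(1/74) + Z*(-1/40)) = 4 + (-12*1/74 - Z/40) = 4 + (-6/37 - Z/40) = 142/37 - Z/40)
o(55) + w(-176) = (-880 + 55² - 69*55) + (142/37 - 1/40*(-176)) = (-880 + 3025 - 3795) + (142/37 + 22/5) = -1650 + 1524/185 = -303726/185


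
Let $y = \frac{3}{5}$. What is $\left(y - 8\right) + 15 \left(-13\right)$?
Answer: $- \frac{1012}{5} \approx -202.4$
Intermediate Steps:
$y = \frac{3}{5}$ ($y = 3 \cdot \frac{1}{5} = \frac{3}{5} \approx 0.6$)
$\left(y - 8\right) + 15 \left(-13\right) = \left(\frac{3}{5} - 8\right) + 15 \left(-13\right) = \left(\frac{3}{5} - 8\right) - 195 = - \frac{37}{5} - 195 = - \frac{1012}{5}$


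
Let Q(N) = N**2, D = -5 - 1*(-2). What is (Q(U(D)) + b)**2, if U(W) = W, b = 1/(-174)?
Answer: 2449225/30276 ≈ 80.897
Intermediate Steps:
b = -1/174 ≈ -0.0057471
D = -3 (D = -5 + 2 = -3)
(Q(U(D)) + b)**2 = ((-3)**2 - 1/174)**2 = (9 - 1/174)**2 = (1565/174)**2 = 2449225/30276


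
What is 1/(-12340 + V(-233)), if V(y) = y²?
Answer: 1/41949 ≈ 2.3838e-5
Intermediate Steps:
1/(-12340 + V(-233)) = 1/(-12340 + (-233)²) = 1/(-12340 + 54289) = 1/41949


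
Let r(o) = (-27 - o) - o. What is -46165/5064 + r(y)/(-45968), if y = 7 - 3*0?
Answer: -265238137/29097744 ≈ -9.1154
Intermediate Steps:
y = 7 (y = 7 + 0 = 7)
r(o) = -27 - 2*o
-46165/5064 + r(y)/(-45968) = -46165/5064 + (-27 - 2*7)/(-45968) = -46165*1/5064 + (-27 - 14)*(-1/45968) = -46165/5064 - 41*(-1/45968) = -46165/5064 + 41/45968 = -265238137/29097744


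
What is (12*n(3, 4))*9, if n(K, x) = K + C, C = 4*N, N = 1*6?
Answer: 2916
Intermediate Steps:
N = 6
C = 24 (C = 4*6 = 24)
n(K, x) = 24 + K (n(K, x) = K + 24 = 24 + K)
(12*n(3, 4))*9 = (12*(24 + 3))*9 = (12*27)*9 = 324*9 = 2916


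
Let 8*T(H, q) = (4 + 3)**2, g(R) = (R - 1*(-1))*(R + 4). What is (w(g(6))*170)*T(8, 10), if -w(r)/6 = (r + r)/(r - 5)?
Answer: -174930/13 ≈ -13456.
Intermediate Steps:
g(R) = (1 + R)*(4 + R) (g(R) = (R + 1)*(4 + R) = (1 + R)*(4 + R))
w(r) = -12*r/(-5 + r) (w(r) = -6*(r + r)/(r - 5) = -6*2*r/(-5 + r) = -12*r/(-5 + r))
T(H, q) = 49/8 (T(H, q) = (4 + 3)**2/8 = (1/8)*7**2 = (1/8)*49 = 49/8)
(w(g(6))*170)*T(8, 10) = (-12*(4 + 6**2 + 5*6)/(-5 + (4 + 6**2 + 5*6))*170)*(49/8) = (-12*(4 + 36 + 30)/(-5 + (4 + 36 + 30))*170)*(49/8) = (-12*70/(-5 + 70)*170)*(49/8) = (-12*70/65*170)*(49/8) = (-12*70*1/65*170)*(49/8) = -168/13*170*(49/8) = -28560/13*49/8 = -174930/13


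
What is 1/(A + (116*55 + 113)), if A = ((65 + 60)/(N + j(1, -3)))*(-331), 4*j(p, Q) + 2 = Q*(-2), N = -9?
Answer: 8/93319 ≈ 8.5727e-5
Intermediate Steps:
j(p, Q) = -½ - Q/2 (j(p, Q) = -½ + (Q*(-2))/4 = -½ + (-2*Q)/4 = -½ - Q/2)
A = 41375/8 (A = ((65 + 60)/(-9 + (-½ - ½*(-3))))*(-331) = (125/(-9 + (-½ + 3/2)))*(-331) = (125/(-9 + 1))*(-331) = (125/(-8))*(-331) = (125*(-⅛))*(-331) = -125/8*(-331) = 41375/8 ≈ 5171.9)
1/(A + (116*55 + 113)) = 1/(41375/8 + (116*55 + 113)) = 1/(41375/8 + (6380 + 113)) = 1/(41375/8 + 6493) = 1/(93319/8) = 8/93319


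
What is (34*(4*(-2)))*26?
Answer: -7072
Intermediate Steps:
(34*(4*(-2)))*26 = (34*(-8))*26 = -272*26 = -7072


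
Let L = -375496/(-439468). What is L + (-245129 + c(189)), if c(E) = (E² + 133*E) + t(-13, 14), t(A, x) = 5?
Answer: -20244658748/109867 ≈ -1.8427e+5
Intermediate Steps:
c(E) = 5 + E² + 133*E (c(E) = (E² + 133*E) + 5 = 5 + E² + 133*E)
L = 93874/109867 (L = -375496*(-1/439468) = 93874/109867 ≈ 0.85443)
L + (-245129 + c(189)) = 93874/109867 + (-245129 + (5 + 189² + 133*189)) = 93874/109867 + (-245129 + (5 + 35721 + 25137)) = 93874/109867 + (-245129 + 60863) = 93874/109867 - 184266 = -20244658748/109867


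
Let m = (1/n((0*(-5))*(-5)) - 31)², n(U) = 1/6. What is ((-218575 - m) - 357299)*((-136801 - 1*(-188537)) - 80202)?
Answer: 16410620534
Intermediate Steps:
n(U) = ⅙
m = 625 (m = (1/(⅙) - 31)² = (6 - 31)² = (-25)² = 625)
((-218575 - m) - 357299)*((-136801 - 1*(-188537)) - 80202) = ((-218575 - 1*625) - 357299)*((-136801 - 1*(-188537)) - 80202) = ((-218575 - 625) - 357299)*((-136801 + 188537) - 80202) = (-219200 - 357299)*(51736 - 80202) = -576499*(-28466) = 16410620534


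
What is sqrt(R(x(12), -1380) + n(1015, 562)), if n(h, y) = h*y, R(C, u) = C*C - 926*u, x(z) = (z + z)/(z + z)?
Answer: sqrt(1848311) ≈ 1359.5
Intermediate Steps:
x(z) = 1 (x(z) = (2*z)/((2*z)) = (2*z)*(1/(2*z)) = 1)
R(C, u) = C**2 - 926*u
sqrt(R(x(12), -1380) + n(1015, 562)) = sqrt((1**2 - 926*(-1380)) + 1015*562) = sqrt((1 + 1277880) + 570430) = sqrt(1277881 + 570430) = sqrt(1848311)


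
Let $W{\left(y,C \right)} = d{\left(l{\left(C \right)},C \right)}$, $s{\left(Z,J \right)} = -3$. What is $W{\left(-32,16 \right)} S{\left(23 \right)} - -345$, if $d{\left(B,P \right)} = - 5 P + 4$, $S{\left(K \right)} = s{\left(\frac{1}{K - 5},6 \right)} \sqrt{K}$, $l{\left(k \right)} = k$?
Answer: $345 + 228 \sqrt{23} \approx 1438.4$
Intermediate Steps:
$S{\left(K \right)} = - 3 \sqrt{K}$
$d{\left(B,P \right)} = 4 - 5 P$
$W{\left(y,C \right)} = 4 - 5 C$
$W{\left(-32,16 \right)} S{\left(23 \right)} - -345 = \left(4 - 80\right) \left(- 3 \sqrt{23}\right) - -345 = \left(4 - 80\right) \left(- 3 \sqrt{23}\right) + \left(-350 + 695\right) = - 76 \left(- 3 \sqrt{23}\right) + 345 = 228 \sqrt{23} + 345 = 345 + 228 \sqrt{23}$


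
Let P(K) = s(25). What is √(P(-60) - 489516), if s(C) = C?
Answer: I*√489491 ≈ 699.64*I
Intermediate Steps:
P(K) = 25
√(P(-60) - 489516) = √(25 - 489516) = √(-489491) = I*√489491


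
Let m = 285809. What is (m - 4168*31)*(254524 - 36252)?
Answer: 34181613472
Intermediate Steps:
(m - 4168*31)*(254524 - 36252) = (285809 - 4168*31)*(254524 - 36252) = (285809 - 129208)*218272 = 156601*218272 = 34181613472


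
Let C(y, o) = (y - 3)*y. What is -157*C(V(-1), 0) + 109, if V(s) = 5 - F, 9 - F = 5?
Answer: 423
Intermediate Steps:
F = 4 (F = 9 - 1*5 = 9 - 5 = 4)
V(s) = 1 (V(s) = 5 - 1*4 = 5 - 4 = 1)
C(y, o) = y*(-3 + y) (C(y, o) = (-3 + y)*y = y*(-3 + y))
-157*C(V(-1), 0) + 109 = -157*1*(-3 + 1) + 109 = -157*1*(-2) + 109 = -157*(-2) + 109 = 314 + 109 = 423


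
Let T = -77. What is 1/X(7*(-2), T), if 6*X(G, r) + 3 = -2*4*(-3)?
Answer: 2/7 ≈ 0.28571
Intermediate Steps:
X(G, r) = 7/2 (X(G, r) = -1/2 + (-2*4*(-3))/6 = -1/2 + (-8*(-3))/6 = -1/2 + (1/6)*24 = -1/2 + 4 = 7/2)
1/X(7*(-2), T) = 1/(7/2) = 2/7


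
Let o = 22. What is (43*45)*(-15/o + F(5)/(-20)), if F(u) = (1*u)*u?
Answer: -164475/44 ≈ -3738.1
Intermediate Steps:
F(u) = u**2 (F(u) = u*u = u**2)
(43*45)*(-15/o + F(5)/(-20)) = (43*45)*(-15/22 + 5**2/(-20)) = 1935*(-15*1/22 + 25*(-1/20)) = 1935*(-15/22 - 5/4) = 1935*(-85/44) = -164475/44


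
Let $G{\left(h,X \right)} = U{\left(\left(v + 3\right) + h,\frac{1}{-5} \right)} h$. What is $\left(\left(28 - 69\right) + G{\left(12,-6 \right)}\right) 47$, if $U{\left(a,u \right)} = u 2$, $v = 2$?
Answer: $- \frac{10763}{5} \approx -2152.6$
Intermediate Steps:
$U{\left(a,u \right)} = 2 u$
$G{\left(h,X \right)} = - \frac{2 h}{5}$ ($G{\left(h,X \right)} = \frac{2}{-5} h = 2 \left(- \frac{1}{5}\right) h = - \frac{2 h}{5}$)
$\left(\left(28 - 69\right) + G{\left(12,-6 \right)}\right) 47 = \left(\left(28 - 69\right) - \frac{24}{5}\right) 47 = \left(-41 - \frac{24}{5}\right) 47 = \left(- \frac{229}{5}\right) 47 = - \frac{10763}{5}$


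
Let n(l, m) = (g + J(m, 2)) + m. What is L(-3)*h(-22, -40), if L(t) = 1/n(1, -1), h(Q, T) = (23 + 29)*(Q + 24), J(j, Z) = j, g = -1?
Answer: -104/3 ≈ -34.667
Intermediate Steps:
n(l, m) = -1 + 2*m (n(l, m) = (-1 + m) + m = -1 + 2*m)
h(Q, T) = 1248 + 52*Q (h(Q, T) = 52*(24 + Q) = 1248 + 52*Q)
L(t) = -⅓ (L(t) = 1/(-1 + 2*(-1)) = 1/(-1 - 2) = 1/(-3) = -⅓)
L(-3)*h(-22, -40) = -(1248 + 52*(-22))/3 = -(1248 - 1144)/3 = -⅓*104 = -104/3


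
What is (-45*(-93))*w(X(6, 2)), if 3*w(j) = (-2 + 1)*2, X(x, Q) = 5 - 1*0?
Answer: -2790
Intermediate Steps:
X(x, Q) = 5 (X(x, Q) = 5 + 0 = 5)
w(j) = -⅔ (w(j) = ((-2 + 1)*2)/3 = (-1*2)/3 = (⅓)*(-2) = -⅔)
(-45*(-93))*w(X(6, 2)) = -45*(-93)*(-⅔) = 4185*(-⅔) = -2790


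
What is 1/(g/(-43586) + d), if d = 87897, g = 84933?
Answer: 43586/3830993709 ≈ 1.1377e-5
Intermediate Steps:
1/(g/(-43586) + d) = 1/(84933/(-43586) + 87897) = 1/(84933*(-1/43586) + 87897) = 1/(-84933/43586 + 87897) = 1/(3830993709/43586) = 43586/3830993709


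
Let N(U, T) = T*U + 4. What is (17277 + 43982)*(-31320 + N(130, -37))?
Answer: -2213042634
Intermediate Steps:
N(U, T) = 4 + T*U
(17277 + 43982)*(-31320 + N(130, -37)) = (17277 + 43982)*(-31320 + (4 - 37*130)) = 61259*(-31320 + (4 - 4810)) = 61259*(-31320 - 4806) = 61259*(-36126) = -2213042634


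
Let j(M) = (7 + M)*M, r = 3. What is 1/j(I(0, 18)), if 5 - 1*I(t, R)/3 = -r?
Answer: 1/744 ≈ 0.0013441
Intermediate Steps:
I(t, R) = 24 (I(t, R) = 15 - (-3)*3 = 15 - 3*(-3) = 15 + 9 = 24)
j(M) = M*(7 + M)
1/j(I(0, 18)) = 1/(24*(7 + 24)) = 1/(24*31) = 1/744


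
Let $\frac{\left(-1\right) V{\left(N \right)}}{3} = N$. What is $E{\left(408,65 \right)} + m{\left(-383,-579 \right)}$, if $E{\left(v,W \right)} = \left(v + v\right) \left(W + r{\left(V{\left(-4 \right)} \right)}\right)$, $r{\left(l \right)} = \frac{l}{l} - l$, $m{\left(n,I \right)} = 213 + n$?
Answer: $43894$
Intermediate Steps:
$V{\left(N \right)} = - 3 N$
$r{\left(l \right)} = 1 - l$
$E{\left(v,W \right)} = 2 v \left(-11 + W\right)$ ($E{\left(v,W \right)} = \left(v + v\right) \left(W + \left(1 - \left(-3\right) \left(-4\right)\right)\right) = 2 v \left(W + \left(1 - 12\right)\right) = 2 v \left(W - 11\right) = 2 v \left(-11 + W\right)$)
$E{\left(408,65 \right)} + m{\left(-383,-579 \right)} = 2 \cdot 408 \left(-11 + 65\right) + \left(213 - 383\right) = 2 \cdot 408 \cdot 54 - 170 = 44064 - 170 = 43894$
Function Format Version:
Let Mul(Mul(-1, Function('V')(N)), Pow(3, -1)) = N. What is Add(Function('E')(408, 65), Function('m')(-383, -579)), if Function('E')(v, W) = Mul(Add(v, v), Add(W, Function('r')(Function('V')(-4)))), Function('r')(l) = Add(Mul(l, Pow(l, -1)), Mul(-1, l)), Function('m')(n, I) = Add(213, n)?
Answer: 43894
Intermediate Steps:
Function('V')(N) = Mul(-3, N)
Function('r')(l) = Add(1, Mul(-1, l))
Function('E')(v, W) = Mul(2, v, Add(-11, W)) (Function('E')(v, W) = Mul(Add(v, v), Add(W, Add(1, Mul(-1, Mul(-3, -4))))) = Mul(Mul(2, v), Add(W, Add(1, Mul(-1, 12)))) = Mul(Mul(2, v), Add(W, Add(1, -12))) = Mul(Mul(2, v), Add(W, -11)) = Mul(Mul(2, v), Add(-11, W)) = Mul(2, v, Add(-11, W)))
Add(Function('E')(408, 65), Function('m')(-383, -579)) = Add(Mul(2, 408, Add(-11, 65)), Add(213, -383)) = Add(Mul(2, 408, 54), -170) = Add(44064, -170) = 43894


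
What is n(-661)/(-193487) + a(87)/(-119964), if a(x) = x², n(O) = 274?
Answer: -499124413/7737158156 ≈ -0.064510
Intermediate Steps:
n(-661)/(-193487) + a(87)/(-119964) = 274/(-193487) + 87²/(-119964) = 274*(-1/193487) + 7569*(-1/119964) = -274/193487 - 2523/39988 = -499124413/7737158156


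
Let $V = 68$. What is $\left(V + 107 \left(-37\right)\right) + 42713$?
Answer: $38822$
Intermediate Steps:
$\left(V + 107 \left(-37\right)\right) + 42713 = \left(68 + 107 \left(-37\right)\right) + 42713 = \left(68 - 3959\right) + 42713 = -3891 + 42713 = 38822$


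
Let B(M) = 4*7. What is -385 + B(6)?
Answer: -357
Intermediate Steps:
B(M) = 28
-385 + B(6) = -385 + 28 = -357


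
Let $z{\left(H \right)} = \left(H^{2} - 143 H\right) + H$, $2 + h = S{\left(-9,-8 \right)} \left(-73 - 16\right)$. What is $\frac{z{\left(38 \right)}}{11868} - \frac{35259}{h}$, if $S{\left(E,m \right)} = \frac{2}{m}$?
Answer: $- \frac{46503760}{26703} \approx -1741.5$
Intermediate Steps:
$h = \frac{81}{4}$ ($h = -2 + \frac{2}{-8} \left(-73 - 16\right) = -2 + 2 \left(- \frac{1}{8}\right) \left(-89\right) = -2 - - \frac{89}{4} = -2 + \frac{89}{4} = \frac{81}{4} \approx 20.25$)
$z{\left(H \right)} = H^{2} - 142 H$
$\frac{z{\left(38 \right)}}{11868} - \frac{35259}{h} = \frac{38 \left(-142 + 38\right)}{11868} - \frac{35259}{\frac{81}{4}} = 38 \left(-104\right) \frac{1}{11868} - \frac{47012}{27} = \left(-3952\right) \frac{1}{11868} - \frac{47012}{27} = - \frac{988}{2967} - \frac{47012}{27} = - \frac{46503760}{26703}$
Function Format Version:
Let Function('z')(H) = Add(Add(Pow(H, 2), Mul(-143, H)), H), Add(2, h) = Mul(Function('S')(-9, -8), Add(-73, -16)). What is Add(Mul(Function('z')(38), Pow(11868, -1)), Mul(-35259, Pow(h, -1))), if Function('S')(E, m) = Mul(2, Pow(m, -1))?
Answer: Rational(-46503760, 26703) ≈ -1741.5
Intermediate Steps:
h = Rational(81, 4) (h = Add(-2, Mul(Mul(2, Pow(-8, -1)), Add(-73, -16))) = Add(-2, Mul(Mul(2, Rational(-1, 8)), -89)) = Add(-2, Mul(Rational(-1, 4), -89)) = Add(-2, Rational(89, 4)) = Rational(81, 4) ≈ 20.250)
Function('z')(H) = Add(Pow(H, 2), Mul(-142, H))
Add(Mul(Function('z')(38), Pow(11868, -1)), Mul(-35259, Pow(h, -1))) = Add(Mul(Mul(38, Add(-142, 38)), Pow(11868, -1)), Mul(-35259, Pow(Rational(81, 4), -1))) = Add(Mul(Mul(38, -104), Rational(1, 11868)), Mul(-35259, Rational(4, 81))) = Add(Mul(-3952, Rational(1, 11868)), Rational(-47012, 27)) = Add(Rational(-988, 2967), Rational(-47012, 27)) = Rational(-46503760, 26703)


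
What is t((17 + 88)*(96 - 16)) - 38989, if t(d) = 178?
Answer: -38811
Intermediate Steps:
t((17 + 88)*(96 - 16)) - 38989 = 178 - 38989 = -38811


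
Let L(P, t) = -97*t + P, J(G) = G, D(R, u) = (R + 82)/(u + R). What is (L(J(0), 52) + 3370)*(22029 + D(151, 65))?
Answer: -147513407/4 ≈ -3.6878e+7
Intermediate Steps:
D(R, u) = (82 + R)/(R + u)
L(P, t) = P - 97*t
(L(J(0), 52) + 3370)*(22029 + D(151, 65)) = ((0 - 97*52) + 3370)*(22029 + (82 + 151)/(151 + 65)) = ((0 - 5044) + 3370)*(22029 + 233/216) = (-5044 + 3370)*(22029 + (1/216)*233) = -1674*(22029 + 233/216) = -1674*4758497/216 = -147513407/4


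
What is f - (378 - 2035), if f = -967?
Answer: 690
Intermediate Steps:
f - (378 - 2035) = -967 - (378 - 2035) = -967 - 1*(-1657) = -967 + 1657 = 690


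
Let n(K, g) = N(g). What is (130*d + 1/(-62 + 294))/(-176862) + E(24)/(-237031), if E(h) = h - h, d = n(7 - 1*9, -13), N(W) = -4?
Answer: 40213/13677328 ≈ 0.0029401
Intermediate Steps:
n(K, g) = -4
d = -4
E(h) = 0
(130*d + 1/(-62 + 294))/(-176862) + E(24)/(-237031) = (130*(-4) + 1/(-62 + 294))/(-176862) + 0/(-237031) = (-520 + 1/232)*(-1/176862) + 0*(-1/237031) = (-520 + 1/232)*(-1/176862) + 0 = -120639/232*(-1/176862) + 0 = 40213/13677328 + 0 = 40213/13677328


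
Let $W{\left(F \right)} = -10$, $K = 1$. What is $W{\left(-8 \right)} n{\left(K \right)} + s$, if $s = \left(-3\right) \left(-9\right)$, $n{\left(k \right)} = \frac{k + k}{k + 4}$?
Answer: $23$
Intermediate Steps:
$n{\left(k \right)} = \frac{2 k}{4 + k}$
$s = 27$
$W{\left(-8 \right)} n{\left(K \right)} + s = - 10 \cdot 2 \cdot 1 \frac{1}{4 + 1} + 27 = - 10 \cdot 2 \cdot 1 \cdot \frac{1}{5} + 27 = \left(-10\right) \frac{2}{5} + 27 = -4 + 27 = 23$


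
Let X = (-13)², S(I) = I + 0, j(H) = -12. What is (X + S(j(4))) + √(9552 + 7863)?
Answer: 157 + 9*√215 ≈ 288.97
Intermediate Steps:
S(I) = I
X = 169
(X + S(j(4))) + √(9552 + 7863) = (169 - 12) + √(9552 + 7863) = 157 + √17415 = 157 + 9*√215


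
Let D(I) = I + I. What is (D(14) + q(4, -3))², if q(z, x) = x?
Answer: 625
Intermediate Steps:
D(I) = 2*I
(D(14) + q(4, -3))² = (2*14 - 3)² = (28 - 3)² = 25² = 625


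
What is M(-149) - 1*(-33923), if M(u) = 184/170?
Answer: 2883547/85 ≈ 33924.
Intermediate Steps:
M(u) = 92/85 (M(u) = 184*(1/170) = 92/85)
M(-149) - 1*(-33923) = 92/85 - 1*(-33923) = 92/85 + 33923 = 2883547/85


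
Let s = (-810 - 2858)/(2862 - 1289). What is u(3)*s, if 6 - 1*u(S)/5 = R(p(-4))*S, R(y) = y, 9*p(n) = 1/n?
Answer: -334705/4719 ≈ -70.927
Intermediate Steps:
p(n) = 1/(9*n) (p(n) = (1/n)/9 = 1/(9*n))
u(S) = 30 + 5*S/36 (u(S) = 30 - 5*(⅑)/(-4)*S = 30 - 5*(⅑)*(-¼)*S = 30 - (-5)*S/36 = 30 + 5*S/36)
s = -3668/1573 ≈ -2.3318
u(3)*s = (30 + (5/36)*3)*(-3668/1573) = (30 + 5/12)*(-3668/1573) = (365/12)*(-3668/1573) = -334705/4719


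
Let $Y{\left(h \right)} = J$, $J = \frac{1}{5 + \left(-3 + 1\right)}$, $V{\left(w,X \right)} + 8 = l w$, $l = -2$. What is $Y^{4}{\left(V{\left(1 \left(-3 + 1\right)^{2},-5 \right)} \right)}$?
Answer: $\frac{1}{81} \approx 0.012346$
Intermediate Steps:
$V{\left(w,X \right)} = -8 - 2 w$
$J = \frac{1}{3}$ ($J = \frac{1}{5 - 2} = \frac{1}{3} \approx 0.33333$)
$Y{\left(h \right)} = \frac{1}{3}$
$Y^{4}{\left(V{\left(1 \left(-3 + 1\right)^{2},-5 \right)} \right)} = \left(\frac{1}{3}\right)^{4} = \frac{1}{81}$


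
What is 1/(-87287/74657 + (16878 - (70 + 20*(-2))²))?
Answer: 74657/1192782259 ≈ 6.2591e-5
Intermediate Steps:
1/(-87287/74657 + (16878 - (70 + 20*(-2))²)) = 1/(-87287*1/74657 + (16878 - (70 - 40)²)) = 1/(-87287/74657 + (16878 - 1*30²)) = 1/(-87287/74657 + (16878 - 1*900)) = 1/(-87287/74657 + (16878 - 900)) = 1/(-87287/74657 + 15978) = 1/(1192782259/74657) = 74657/1192782259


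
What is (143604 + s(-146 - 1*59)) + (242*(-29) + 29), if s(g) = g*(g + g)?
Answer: 220665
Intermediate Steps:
s(g) = 2*g² (s(g) = g*(2*g) = 2*g²)
(143604 + s(-146 - 1*59)) + (242*(-29) + 29) = (143604 + 2*(-146 - 1*59)²) + (242*(-29) + 29) = (143604 + 2*(-146 - 59)²) + (-7018 + 29) = (143604 + 2*(-205)²) - 6989 = (143604 + 2*42025) - 6989 = (143604 + 84050) - 6989 = 227654 - 6989 = 220665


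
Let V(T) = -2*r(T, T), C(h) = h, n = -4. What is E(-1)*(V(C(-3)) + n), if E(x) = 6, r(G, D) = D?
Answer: 12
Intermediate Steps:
V(T) = -2*T
E(-1)*(V(C(-3)) + n) = 6*(-2*(-3) - 4) = 6*(6 - 4) = 6*2 = 12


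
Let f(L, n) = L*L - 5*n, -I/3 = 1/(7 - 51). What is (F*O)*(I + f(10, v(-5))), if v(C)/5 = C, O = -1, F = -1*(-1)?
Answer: -9903/44 ≈ -225.07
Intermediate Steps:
F = 1
I = 3/44 (I = -3/(7 - 51) = -3/(-44) = -3*(-1/44) = 3/44 ≈ 0.068182)
v(C) = 5*C
f(L, n) = L**2 - 5*n
(F*O)*(I + f(10, v(-5))) = (1*(-1))*(3/44 + (10**2 - 25*(-5))) = -(3/44 + (100 - 5*(-25))) = -(3/44 + (100 + 125)) = -(3/44 + 225) = -1*9903/44 = -9903/44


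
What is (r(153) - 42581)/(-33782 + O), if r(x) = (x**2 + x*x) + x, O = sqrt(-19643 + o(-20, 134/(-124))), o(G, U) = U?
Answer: -9194784760/70757076421 - 4390*I*sqrt(75511846)/70757076421 ≈ -0.12995 - 0.00053914*I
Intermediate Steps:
O = I*sqrt(75511846)/62 (O = sqrt(-19643 + 134/(-124)) = sqrt(-19643 + 134*(-1/124)) = sqrt(-19643 - 67/62) = sqrt(-1217933/62) = I*sqrt(75511846)/62 ≈ 140.16*I)
r(x) = x + 2*x**2 (r(x) = (x**2 + x**2) + x = 2*x**2 + x = x + 2*x**2)
(r(153) - 42581)/(-33782 + O) = (153*(1 + 2*153) - 42581)/(-33782 + I*sqrt(75511846)/62) = (153*(1 + 306) - 42581)/(-33782 + I*sqrt(75511846)/62) = (153*307 - 42581)/(-33782 + I*sqrt(75511846)/62) = (46971 - 42581)/(-33782 + I*sqrt(75511846)/62) = 4390/(-33782 + I*sqrt(75511846)/62)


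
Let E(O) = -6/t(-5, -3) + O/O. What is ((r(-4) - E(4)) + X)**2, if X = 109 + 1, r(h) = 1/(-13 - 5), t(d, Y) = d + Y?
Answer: 15171025/1296 ≈ 11706.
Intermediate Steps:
t(d, Y) = Y + d
E(O) = 7/4 (E(O) = -6/(-3 - 5) + O/O = -6/(-8) + 1 = -6*(-1/8) + 1 = 3/4 + 1 = 7/4)
r(h) = -1/18 (r(h) = 1/(-18) = -1/18)
X = 110
((r(-4) - E(4)) + X)**2 = ((-1/18 - 1*7/4) + 110)**2 = ((-1/18 - 7/4) + 110)**2 = (-65/36 + 110)**2 = (3895/36)**2 = 15171025/1296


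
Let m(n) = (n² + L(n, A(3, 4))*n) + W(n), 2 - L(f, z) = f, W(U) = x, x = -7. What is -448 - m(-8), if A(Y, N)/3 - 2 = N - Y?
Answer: -425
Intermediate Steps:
W(U) = -7
A(Y, N) = 6 - 3*Y + 3*N (A(Y, N) = 6 + 3*(N - Y) = 6 + (-3*Y + 3*N) = 6 - 3*Y + 3*N)
L(f, z) = 2 - f
m(n) = -7 + n² + n*(2 - n) (m(n) = (n² + (2 - n)*n) - 7 = (n² + n*(2 - n)) - 7 = -7 + n² + n*(2 - n))
-448 - m(-8) = -448 - (-7 + 2*(-8)) = -448 - (-7 - 16) = -448 - 1*(-23) = -448 + 23 = -425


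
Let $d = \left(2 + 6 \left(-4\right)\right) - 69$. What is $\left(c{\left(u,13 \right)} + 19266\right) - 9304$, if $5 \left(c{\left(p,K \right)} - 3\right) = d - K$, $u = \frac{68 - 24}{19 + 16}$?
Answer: $\frac{49721}{5} \approx 9944.2$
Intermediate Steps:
$d = -91$ ($d = \left(2 - 24\right) - 69 = -22 - 69 = -91$)
$u = \frac{44}{35} \approx 1.2571$
$c{\left(p,K \right)} = - \frac{76}{5} - \frac{K}{5}$ ($c{\left(p,K \right)} = 3 + \frac{-91 - K}{5} = 3 - \left(\frac{91}{5} + \frac{K}{5}\right) = - \frac{76}{5} - \frac{K}{5}$)
$\left(c{\left(u,13 \right)} + 19266\right) - 9304 = \left(\left(- \frac{76}{5} - \frac{13}{5}\right) + 19266\right) - 9304 = \left(- \frac{89}{5} + 19266\right) - 9304 = \frac{96241}{5} - 9304 = \frac{49721}{5}$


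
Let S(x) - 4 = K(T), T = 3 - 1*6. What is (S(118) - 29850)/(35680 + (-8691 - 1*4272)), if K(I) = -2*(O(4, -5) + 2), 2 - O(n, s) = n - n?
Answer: -29854/22717 ≈ -1.3142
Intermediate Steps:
O(n, s) = 2 (O(n, s) = 2 - (n - n) = 2 - 1*0 = 2 + 0 = 2)
T = -3 (T = 3 - 6 = -3)
K(I) = -8 (K(I) = -2*(2 + 2) = -2*4 = -8)
S(x) = -4 (S(x) = 4 - 8 = -4)
(S(118) - 29850)/(35680 + (-8691 - 1*4272)) = (-4 - 29850)/(35680 + (-8691 - 1*4272)) = -29854/(35680 + (-8691 - 4272)) = -29854/(35680 - 12963) = -29854/22717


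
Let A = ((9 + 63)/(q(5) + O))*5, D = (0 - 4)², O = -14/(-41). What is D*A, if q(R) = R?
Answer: 78720/73 ≈ 1078.4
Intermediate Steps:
O = 14/41 (O = -14*(-1/41) = 14/41 ≈ 0.34146)
D = 16 (D = (-4)² = 16)
A = 4920/73 (A = ((9 + 63)/(5 + 14/41))*5 = (72/(219/41))*5 = (72*(41/219))*5 = (984/73)*5 = 4920/73 ≈ 67.397)
D*A = 16*(4920/73) = 78720/73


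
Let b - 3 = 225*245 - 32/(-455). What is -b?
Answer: -25083272/455 ≈ -55128.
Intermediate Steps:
b = 25083272/455 (b = 3 + (225*245 - 32/(-455)) = 3 + (55125 - 32*(-1/455)) = 3 + (55125 + 32/455) = 3 + 25081907/455 = 25083272/455 ≈ 55128.)
-b = -1*25083272/455 = -25083272/455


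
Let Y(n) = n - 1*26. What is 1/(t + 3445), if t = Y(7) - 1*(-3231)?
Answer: 1/6657 ≈ 0.00015022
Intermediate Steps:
Y(n) = -26 + n (Y(n) = n - 26 = -26 + n)
t = 3212 (t = (-26 + 7) - 1*(-3231) = -19 + 3231 = 3212)
1/(t + 3445) = 1/(3212 + 3445) = 1/6657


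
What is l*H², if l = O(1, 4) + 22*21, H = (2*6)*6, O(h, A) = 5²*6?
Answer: 3172608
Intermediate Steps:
O(h, A) = 150 (O(h, A) = 25*6 = 150)
H = 72 (H = 12*6 = 72)
l = 612 (l = 150 + 22*21 = 150 + 462 = 612)
l*H² = 612*72² = 612*5184 = 3172608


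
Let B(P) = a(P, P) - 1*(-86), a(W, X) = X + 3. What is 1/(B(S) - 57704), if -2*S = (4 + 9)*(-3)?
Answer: -2/115191 ≈ -1.7362e-5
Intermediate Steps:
a(W, X) = 3 + X
S = 39/2 (S = -(4 + 9)*(-3)/2 = -13*(-3)/2 = -1/2*(-39) = 39/2 ≈ 19.500)
B(P) = 89 + P (B(P) = (3 + P) - 1*(-86) = (3 + P) + 86 = 89 + P)
1/(B(S) - 57704) = 1/((89 + 39/2) - 57704) = 1/(217/2 - 57704) = 1/(-115191/2) = -2/115191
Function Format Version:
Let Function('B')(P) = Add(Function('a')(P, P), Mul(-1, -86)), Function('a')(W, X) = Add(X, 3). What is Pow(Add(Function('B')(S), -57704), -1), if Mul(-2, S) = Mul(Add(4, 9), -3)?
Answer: Rational(-2, 115191) ≈ -1.7362e-5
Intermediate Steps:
Function('a')(W, X) = Add(3, X)
S = Rational(39, 2) (S = Mul(Rational(-1, 2), Mul(Add(4, 9), -3)) = Mul(Rational(-1, 2), Mul(13, -3)) = Mul(Rational(-1, 2), -39) = Rational(39, 2) ≈ 19.500)
Function('B')(P) = Add(89, P) (Function('B')(P) = Add(Add(3, P), Mul(-1, -86)) = Add(Add(3, P), 86) = Add(89, P))
Pow(Add(Function('B')(S), -57704), -1) = Pow(Add(Add(89, Rational(39, 2)), -57704), -1) = Pow(Add(Rational(217, 2), -57704), -1) = Pow(Rational(-115191, 2), -1) = Rational(-2, 115191)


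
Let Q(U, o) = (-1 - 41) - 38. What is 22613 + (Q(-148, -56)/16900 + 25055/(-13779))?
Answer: 263267698724/11643255 ≈ 22611.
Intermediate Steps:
Q(U, o) = -80 (Q(U, o) = -42 - 38 = -80)
22613 + (Q(-148, -56)/16900 + 25055/(-13779)) = 22613 + (-80/16900 + 25055/(-13779)) = 22613 + (-80*1/16900 + 25055*(-1/13779)) = 22613 + (-4/845 - 25055/13779) = 22613 - 21226591/11643255 = 263267698724/11643255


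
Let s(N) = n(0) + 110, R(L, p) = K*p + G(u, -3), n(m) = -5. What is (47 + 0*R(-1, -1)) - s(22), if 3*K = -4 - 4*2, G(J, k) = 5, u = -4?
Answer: -58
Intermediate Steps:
K = -4 (K = (-4 - 4*2)/3 = (-4 - 8)/3 = (⅓)*(-12) = -4)
R(L, p) = 5 - 4*p (R(L, p) = -4*p + 5 = 5 - 4*p)
s(N) = 105 (s(N) = -5 + 110 = 105)
(47 + 0*R(-1, -1)) - s(22) = (47 + 0*(5 - 4*(-1))) - 1*105 = (47 + 0*(5 + 4)) - 105 = (47 + 0*9) - 105 = (47 + 0) - 105 = 47 - 105 = -58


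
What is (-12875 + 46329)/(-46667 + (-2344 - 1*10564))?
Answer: -33454/59575 ≈ -0.56154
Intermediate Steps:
(-12875 + 46329)/(-46667 + (-2344 - 1*10564)) = 33454/(-46667 + (-2344 - 10564)) = 33454/(-46667 - 12908) = 33454/(-59575) = 33454*(-1/59575) = -33454/59575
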